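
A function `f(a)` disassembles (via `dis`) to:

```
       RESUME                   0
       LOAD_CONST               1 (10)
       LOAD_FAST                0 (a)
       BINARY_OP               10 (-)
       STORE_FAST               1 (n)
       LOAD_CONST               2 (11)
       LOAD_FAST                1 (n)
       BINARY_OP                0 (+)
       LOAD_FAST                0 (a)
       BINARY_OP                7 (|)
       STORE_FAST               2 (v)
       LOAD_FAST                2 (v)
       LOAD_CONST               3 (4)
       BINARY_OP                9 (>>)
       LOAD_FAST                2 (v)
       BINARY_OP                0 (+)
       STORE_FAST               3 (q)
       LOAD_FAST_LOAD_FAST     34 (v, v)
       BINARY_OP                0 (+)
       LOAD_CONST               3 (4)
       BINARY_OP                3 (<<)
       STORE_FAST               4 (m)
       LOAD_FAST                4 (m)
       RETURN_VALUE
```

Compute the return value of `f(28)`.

LOAD_CONST → push 10. Stack: [10]
LOAD_FAST a → push 28. Stack: [10, 28]
BINARY_OP - → 10 - 28 = -18. Stack: [-18]
STORE_FAST n → n=-18. Stack: []
LOAD_CONST → push 11. Stack: [11]
LOAD_FAST n → push -18. Stack: [11, -18]
BINARY_OP + → 11 + -18 = -7. Stack: [-7]
LOAD_FAST a → push 28. Stack: [-7, 28]
BINARY_OP | → -7 | 28 = -3. Stack: [-3]
STORE_FAST v → v=-3. Stack: []
LOAD_FAST v → push -3. Stack: [-3]
LOAD_CONST → push 4. Stack: [-3, 4]
BINARY_OP >> → -3 >> 4 = -1. Stack: [-1]
LOAD_FAST v → push -3. Stack: [-1, -3]
BINARY_OP + → -1 + -3 = -4. Stack: [-4]
STORE_FAST q → q=-4. Stack: []
LOAD_FAST_LOAD_FAST v,v → push -3,-3. Stack: [-3, -3]
BINARY_OP + → -3 + -3 = -6. Stack: [-6]
LOAD_CONST → push 4. Stack: [-6, 4]
BINARY_OP << → -6 << 4 = -96. Stack: [-96]
STORE_FAST m → m=-96. Stack: []
LOAD_FAST m → push -96. Stack: [-96]
RETURN_VALUE → return -96.

-96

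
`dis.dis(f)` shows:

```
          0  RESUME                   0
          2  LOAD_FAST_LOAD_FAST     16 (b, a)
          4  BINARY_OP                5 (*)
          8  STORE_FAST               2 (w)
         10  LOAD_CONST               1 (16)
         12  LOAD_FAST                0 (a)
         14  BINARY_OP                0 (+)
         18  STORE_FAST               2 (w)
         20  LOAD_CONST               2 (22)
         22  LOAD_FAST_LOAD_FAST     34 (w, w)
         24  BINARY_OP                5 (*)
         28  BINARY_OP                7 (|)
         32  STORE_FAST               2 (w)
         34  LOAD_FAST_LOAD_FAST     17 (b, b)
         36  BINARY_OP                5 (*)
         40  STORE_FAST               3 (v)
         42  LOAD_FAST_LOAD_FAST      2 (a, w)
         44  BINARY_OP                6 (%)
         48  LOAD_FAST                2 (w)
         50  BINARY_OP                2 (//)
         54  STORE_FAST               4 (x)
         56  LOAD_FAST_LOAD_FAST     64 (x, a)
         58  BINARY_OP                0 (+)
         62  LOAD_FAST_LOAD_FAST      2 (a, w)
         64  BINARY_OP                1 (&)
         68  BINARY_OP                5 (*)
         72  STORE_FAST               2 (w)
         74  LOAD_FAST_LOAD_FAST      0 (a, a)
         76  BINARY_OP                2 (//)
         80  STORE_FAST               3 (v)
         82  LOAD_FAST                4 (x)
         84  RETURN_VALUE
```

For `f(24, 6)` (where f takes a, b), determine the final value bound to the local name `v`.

LOAD_FAST_LOAD_FAST b,a → push 6,24. Stack: [6, 24]
BINARY_OP * → 6 * 24 = 144. Stack: [144]
STORE_FAST w → w=144. Stack: []
LOAD_CONST → push 16. Stack: [16]
LOAD_FAST a → push 24. Stack: [16, 24]
BINARY_OP + → 16 + 24 = 40. Stack: [40]
STORE_FAST w → w=40. Stack: []
LOAD_CONST → push 22. Stack: [22]
LOAD_FAST_LOAD_FAST w,w → push 40,40. Stack: [22, 40, 40]
BINARY_OP * → 40 * 40 = 1600. Stack: [22, 1600]
BINARY_OP | → 22 | 1600 = 1622. Stack: [1622]
STORE_FAST w → w=1622. Stack: []
LOAD_FAST_LOAD_FAST b,b → push 6,6. Stack: [6, 6]
BINARY_OP * → 6 * 6 = 36. Stack: [36]
STORE_FAST v → v=36. Stack: []
LOAD_FAST_LOAD_FAST a,w → push 24,1622. Stack: [24, 1622]
BINARY_OP % → 24 % 1622 = 24. Stack: [24]
LOAD_FAST w → push 1622. Stack: [24, 1622]
BINARY_OP // → 24 // 1622 = 0. Stack: [0]
STORE_FAST x → x=0. Stack: []
LOAD_FAST_LOAD_FAST x,a → push 0,24. Stack: [0, 24]
BINARY_OP + → 0 + 24 = 24. Stack: [24]
LOAD_FAST_LOAD_FAST a,w → push 24,1622. Stack: [24, 24, 1622]
BINARY_OP & → 24 & 1622 = 16. Stack: [24, 16]
BINARY_OP * → 24 * 16 = 384. Stack: [384]
STORE_FAST w → w=384. Stack: []
LOAD_FAST_LOAD_FAST a,a → push 24,24. Stack: [24, 24]
BINARY_OP // → 24 // 24 = 1. Stack: [1]
STORE_FAST v → v=1. Stack: []
LOAD_FAST x → push 0. Stack: [0]
RETURN_VALUE → return 0.

1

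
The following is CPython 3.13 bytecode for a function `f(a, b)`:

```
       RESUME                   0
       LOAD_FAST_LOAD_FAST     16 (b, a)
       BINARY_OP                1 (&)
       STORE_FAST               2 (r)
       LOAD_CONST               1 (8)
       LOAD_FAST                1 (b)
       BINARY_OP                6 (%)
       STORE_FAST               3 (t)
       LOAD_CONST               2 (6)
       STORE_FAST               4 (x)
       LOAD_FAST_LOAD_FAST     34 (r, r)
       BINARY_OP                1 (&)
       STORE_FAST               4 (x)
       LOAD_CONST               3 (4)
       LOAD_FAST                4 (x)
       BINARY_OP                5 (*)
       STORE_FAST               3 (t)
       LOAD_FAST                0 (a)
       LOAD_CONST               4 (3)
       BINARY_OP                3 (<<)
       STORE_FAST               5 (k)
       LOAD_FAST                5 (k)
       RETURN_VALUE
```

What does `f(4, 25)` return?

LOAD_FAST_LOAD_FAST b,a → push 25,4. Stack: [25, 4]
BINARY_OP & → 25 & 4 = 0. Stack: [0]
STORE_FAST r → r=0. Stack: []
LOAD_CONST → push 8. Stack: [8]
LOAD_FAST b → push 25. Stack: [8, 25]
BINARY_OP % → 8 % 25 = 8. Stack: [8]
STORE_FAST t → t=8. Stack: []
LOAD_CONST → push 6. Stack: [6]
STORE_FAST x → x=6. Stack: []
LOAD_FAST_LOAD_FAST r,r → push 0,0. Stack: [0, 0]
BINARY_OP & → 0 & 0 = 0. Stack: [0]
STORE_FAST x → x=0. Stack: []
LOAD_CONST → push 4. Stack: [4]
LOAD_FAST x → push 0. Stack: [4, 0]
BINARY_OP * → 4 * 0 = 0. Stack: [0]
STORE_FAST t → t=0. Stack: []
LOAD_FAST a → push 4. Stack: [4]
LOAD_CONST → push 3. Stack: [4, 3]
BINARY_OP << → 4 << 3 = 32. Stack: [32]
STORE_FAST k → k=32. Stack: []
LOAD_FAST k → push 32. Stack: [32]
RETURN_VALUE → return 32.

32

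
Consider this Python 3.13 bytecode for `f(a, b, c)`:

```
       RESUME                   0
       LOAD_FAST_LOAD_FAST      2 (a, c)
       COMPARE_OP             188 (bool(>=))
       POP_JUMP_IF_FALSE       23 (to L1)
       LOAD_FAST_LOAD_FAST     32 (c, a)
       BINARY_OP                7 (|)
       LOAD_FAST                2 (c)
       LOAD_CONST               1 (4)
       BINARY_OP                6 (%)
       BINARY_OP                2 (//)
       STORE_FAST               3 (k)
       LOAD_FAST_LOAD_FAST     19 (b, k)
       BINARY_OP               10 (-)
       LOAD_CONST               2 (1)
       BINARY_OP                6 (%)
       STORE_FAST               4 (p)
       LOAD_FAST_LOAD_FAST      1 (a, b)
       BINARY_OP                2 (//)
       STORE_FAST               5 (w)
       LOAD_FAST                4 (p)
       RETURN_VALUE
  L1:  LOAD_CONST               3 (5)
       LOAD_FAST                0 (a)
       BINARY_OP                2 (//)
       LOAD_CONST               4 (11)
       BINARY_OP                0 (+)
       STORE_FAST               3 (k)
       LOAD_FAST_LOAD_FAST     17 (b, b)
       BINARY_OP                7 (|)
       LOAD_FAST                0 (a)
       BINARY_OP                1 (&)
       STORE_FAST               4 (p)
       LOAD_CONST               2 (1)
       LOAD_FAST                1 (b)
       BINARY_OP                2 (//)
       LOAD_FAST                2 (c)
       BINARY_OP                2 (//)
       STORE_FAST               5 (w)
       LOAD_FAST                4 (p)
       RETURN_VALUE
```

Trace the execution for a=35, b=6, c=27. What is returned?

LOAD_FAST_LOAD_FAST a,c → push 35,27. Stack: [35, 27]
COMPARE_OP bool(>=) → 35 vs 27 = True. Stack: [True]
POP_JUMP_IF_FALSE → pop True; no jump. Stack: []
LOAD_FAST_LOAD_FAST c,a → push 27,35. Stack: [27, 35]
BINARY_OP | → 27 | 35 = 59. Stack: [59]
LOAD_FAST c → push 27. Stack: [59, 27]
LOAD_CONST → push 4. Stack: [59, 27, 4]
BINARY_OP % → 27 % 4 = 3. Stack: [59, 3]
BINARY_OP // → 59 // 3 = 19. Stack: [19]
STORE_FAST k → k=19. Stack: []
LOAD_FAST_LOAD_FAST b,k → push 6,19. Stack: [6, 19]
BINARY_OP - → 6 - 19 = -13. Stack: [-13]
LOAD_CONST → push 1. Stack: [-13, 1]
BINARY_OP % → -13 % 1 = 0. Stack: [0]
STORE_FAST p → p=0. Stack: []
LOAD_FAST_LOAD_FAST a,b → push 35,6. Stack: [35, 6]
BINARY_OP // → 35 // 6 = 5. Stack: [5]
STORE_FAST w → w=5. Stack: []
LOAD_FAST p → push 0. Stack: [0]
RETURN_VALUE → return 0.

0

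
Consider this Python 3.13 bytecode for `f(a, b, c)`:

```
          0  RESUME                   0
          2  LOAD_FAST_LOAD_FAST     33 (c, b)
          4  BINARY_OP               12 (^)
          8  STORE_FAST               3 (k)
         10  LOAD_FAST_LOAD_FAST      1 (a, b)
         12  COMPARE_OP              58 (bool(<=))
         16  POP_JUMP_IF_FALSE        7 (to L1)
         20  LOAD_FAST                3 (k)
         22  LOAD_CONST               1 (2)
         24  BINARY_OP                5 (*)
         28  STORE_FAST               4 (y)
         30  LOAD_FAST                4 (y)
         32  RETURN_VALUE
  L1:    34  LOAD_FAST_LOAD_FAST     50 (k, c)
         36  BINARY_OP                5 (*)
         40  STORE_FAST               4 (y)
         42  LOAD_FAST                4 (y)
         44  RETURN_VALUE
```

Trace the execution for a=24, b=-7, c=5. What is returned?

-20

LOAD_FAST_LOAD_FAST c,b → push 5,-7. Stack: [5, -7]
BINARY_OP ^ → 5 ^ -7 = -4. Stack: [-4]
STORE_FAST k → k=-4. Stack: []
LOAD_FAST_LOAD_FAST a,b → push 24,-7. Stack: [24, -7]
COMPARE_OP bool(<=) → 24 vs -7 = False. Stack: [False]
POP_JUMP_IF_FALSE → pop False; jump. Stack: []
LOAD_FAST_LOAD_FAST k,c → push -4,5. Stack: [-4, 5]
BINARY_OP * → -4 * 5 = -20. Stack: [-20]
STORE_FAST y → y=-20. Stack: []
LOAD_FAST y → push -20. Stack: [-20]
RETURN_VALUE → return -20.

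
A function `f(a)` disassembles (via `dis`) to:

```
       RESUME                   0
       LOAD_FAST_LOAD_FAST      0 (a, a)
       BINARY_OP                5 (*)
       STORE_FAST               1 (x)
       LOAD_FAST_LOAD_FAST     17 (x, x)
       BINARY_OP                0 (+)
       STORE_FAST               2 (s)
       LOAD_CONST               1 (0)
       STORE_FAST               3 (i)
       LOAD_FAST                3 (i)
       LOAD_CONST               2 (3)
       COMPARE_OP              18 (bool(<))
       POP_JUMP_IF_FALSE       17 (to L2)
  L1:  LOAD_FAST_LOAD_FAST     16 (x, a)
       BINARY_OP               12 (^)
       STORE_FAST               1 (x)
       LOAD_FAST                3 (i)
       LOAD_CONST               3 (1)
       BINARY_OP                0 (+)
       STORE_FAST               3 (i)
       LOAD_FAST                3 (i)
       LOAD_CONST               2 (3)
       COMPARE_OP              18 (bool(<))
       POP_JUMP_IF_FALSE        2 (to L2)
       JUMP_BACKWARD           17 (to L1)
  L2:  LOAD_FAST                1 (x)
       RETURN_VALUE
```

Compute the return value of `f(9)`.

LOAD_FAST_LOAD_FAST a,a → push 9,9. Stack: [9, 9]
BINARY_OP * → 9 * 9 = 81. Stack: [81]
STORE_FAST x → x=81. Stack: []
LOAD_FAST_LOAD_FAST x,x → push 81,81. Stack: [81, 81]
BINARY_OP + → 81 + 81 = 162. Stack: [162]
STORE_FAST s → s=162. Stack: []
LOAD_CONST → push 0. Stack: [0]
STORE_FAST i → i=0. Stack: []
LOAD_FAST i → push 0. Stack: [0]
LOAD_CONST → push 3. Stack: [0, 3]
COMPARE_OP bool(<) → 0 vs 3 = True. Stack: [True]
POP_JUMP_IF_FALSE → pop True; no jump. Stack: []
LOAD_FAST_LOAD_FAST x,a → push 81,9. Stack: [81, 9]
BINARY_OP ^ → 81 ^ 9 = 88. Stack: [88]
STORE_FAST x → x=88. Stack: []
LOAD_FAST i → push 0. Stack: [0]
LOAD_CONST → push 1. Stack: [0, 1]
BINARY_OP + → 0 + 1 = 1. Stack: [1]
STORE_FAST i → i=1. Stack: []
LOAD_FAST i → push 1. Stack: [1]
LOAD_CONST → push 3. Stack: [1, 3]
COMPARE_OP bool(<) → 1 vs 3 = True. Stack: [True]
POP_JUMP_IF_FALSE → pop True; no jump. Stack: []
LOAD_FAST_LOAD_FAST x,a → push 88,9. Stack: [88, 9]
BINARY_OP ^ → 88 ^ 9 = 81. Stack: [81]
STORE_FAST x → x=81. Stack: []
LOAD_FAST i → push 1. Stack: [1]
LOAD_CONST → push 1. Stack: [1, 1]
BINARY_OP + → 1 + 1 = 2. Stack: [2]
STORE_FAST i → i=2. Stack: []
LOAD_FAST i → push 2. Stack: [2]
LOAD_CONST → push 3. Stack: [2, 3]
COMPARE_OP bool(<) → 2 vs 3 = True. Stack: [True]
POP_JUMP_IF_FALSE → pop True; no jump. Stack: []
LOAD_FAST_LOAD_FAST x,a → push 81,9. Stack: [81, 9]
BINARY_OP ^ → 81 ^ 9 = 88. Stack: [88]
STORE_FAST x → x=88. Stack: []
LOAD_FAST i → push 2. Stack: [2]
LOAD_CONST → push 1. Stack: [2, 1]
BINARY_OP + → 2 + 1 = 3. Stack: [3]
STORE_FAST i → i=3. Stack: []
LOAD_FAST i → push 3. Stack: [3]
LOAD_CONST → push 3. Stack: [3, 3]
COMPARE_OP bool(<) → 3 vs 3 = False. Stack: [False]
POP_JUMP_IF_FALSE → pop False; jump. Stack: []
LOAD_FAST x → push 88. Stack: [88]
RETURN_VALUE → return 88.

88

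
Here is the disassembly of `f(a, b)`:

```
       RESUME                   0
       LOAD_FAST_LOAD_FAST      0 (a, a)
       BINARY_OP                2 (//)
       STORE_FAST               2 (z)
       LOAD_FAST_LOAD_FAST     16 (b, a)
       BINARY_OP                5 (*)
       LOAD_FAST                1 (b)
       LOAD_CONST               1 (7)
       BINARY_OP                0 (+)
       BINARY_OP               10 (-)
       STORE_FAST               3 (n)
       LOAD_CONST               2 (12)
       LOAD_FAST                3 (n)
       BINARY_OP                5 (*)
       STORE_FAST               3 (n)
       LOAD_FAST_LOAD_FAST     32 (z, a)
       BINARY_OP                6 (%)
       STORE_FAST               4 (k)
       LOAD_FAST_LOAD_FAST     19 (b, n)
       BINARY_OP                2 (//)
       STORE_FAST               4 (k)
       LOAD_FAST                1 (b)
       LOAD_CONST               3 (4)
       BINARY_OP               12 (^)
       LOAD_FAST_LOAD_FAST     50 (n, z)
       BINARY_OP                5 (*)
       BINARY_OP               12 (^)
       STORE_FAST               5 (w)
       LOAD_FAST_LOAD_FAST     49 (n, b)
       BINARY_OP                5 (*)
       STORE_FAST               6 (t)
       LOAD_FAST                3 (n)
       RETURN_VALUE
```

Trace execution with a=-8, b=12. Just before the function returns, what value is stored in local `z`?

LOAD_FAST_LOAD_FAST a,a → push -8,-8. Stack: [-8, -8]
BINARY_OP // → -8 // -8 = 1. Stack: [1]
STORE_FAST z → z=1. Stack: []
LOAD_FAST_LOAD_FAST b,a → push 12,-8. Stack: [12, -8]
BINARY_OP * → 12 * -8 = -96. Stack: [-96]
LOAD_FAST b → push 12. Stack: [-96, 12]
LOAD_CONST → push 7. Stack: [-96, 12, 7]
BINARY_OP + → 12 + 7 = 19. Stack: [-96, 19]
BINARY_OP - → -96 - 19 = -115. Stack: [-115]
STORE_FAST n → n=-115. Stack: []
LOAD_CONST → push 12. Stack: [12]
LOAD_FAST n → push -115. Stack: [12, -115]
BINARY_OP * → 12 * -115 = -1380. Stack: [-1380]
STORE_FAST n → n=-1380. Stack: []
LOAD_FAST_LOAD_FAST z,a → push 1,-8. Stack: [1, -8]
BINARY_OP % → 1 % -8 = -7. Stack: [-7]
STORE_FAST k → k=-7. Stack: []
LOAD_FAST_LOAD_FAST b,n → push 12,-1380. Stack: [12, -1380]
BINARY_OP // → 12 // -1380 = -1. Stack: [-1]
STORE_FAST k → k=-1. Stack: []
LOAD_FAST b → push 12. Stack: [12]
LOAD_CONST → push 4. Stack: [12, 4]
BINARY_OP ^ → 12 ^ 4 = 8. Stack: [8]
LOAD_FAST_LOAD_FAST n,z → push -1380,1. Stack: [8, -1380, 1]
BINARY_OP * → -1380 * 1 = -1380. Stack: [8, -1380]
BINARY_OP ^ → 8 ^ -1380 = -1388. Stack: [-1388]
STORE_FAST w → w=-1388. Stack: []
LOAD_FAST_LOAD_FAST n,b → push -1380,12. Stack: [-1380, 12]
BINARY_OP * → -1380 * 12 = -16560. Stack: [-16560]
STORE_FAST t → t=-16560. Stack: []
LOAD_FAST n → push -1380. Stack: [-1380]
RETURN_VALUE → return -1380.

1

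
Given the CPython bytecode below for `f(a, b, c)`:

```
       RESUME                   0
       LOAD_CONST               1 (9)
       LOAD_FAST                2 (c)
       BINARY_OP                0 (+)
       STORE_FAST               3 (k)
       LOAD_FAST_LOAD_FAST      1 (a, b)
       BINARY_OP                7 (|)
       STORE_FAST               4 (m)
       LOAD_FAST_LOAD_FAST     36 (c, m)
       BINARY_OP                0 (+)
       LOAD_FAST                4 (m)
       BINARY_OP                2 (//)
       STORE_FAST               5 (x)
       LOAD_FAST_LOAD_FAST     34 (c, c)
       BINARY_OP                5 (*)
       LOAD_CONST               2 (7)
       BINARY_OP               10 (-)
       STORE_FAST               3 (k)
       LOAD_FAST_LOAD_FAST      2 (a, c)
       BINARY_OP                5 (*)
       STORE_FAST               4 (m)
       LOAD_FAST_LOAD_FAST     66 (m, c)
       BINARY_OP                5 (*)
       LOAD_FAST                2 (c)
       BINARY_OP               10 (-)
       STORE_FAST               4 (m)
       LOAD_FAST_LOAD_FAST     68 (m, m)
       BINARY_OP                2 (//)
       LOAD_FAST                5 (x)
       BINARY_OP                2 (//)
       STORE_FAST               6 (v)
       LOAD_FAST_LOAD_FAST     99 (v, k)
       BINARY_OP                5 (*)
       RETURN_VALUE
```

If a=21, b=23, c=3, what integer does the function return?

2

LOAD_CONST → push 9. Stack: [9]
LOAD_FAST c → push 3. Stack: [9, 3]
BINARY_OP + → 9 + 3 = 12. Stack: [12]
STORE_FAST k → k=12. Stack: []
LOAD_FAST_LOAD_FAST a,b → push 21,23. Stack: [21, 23]
BINARY_OP | → 21 | 23 = 23. Stack: [23]
STORE_FAST m → m=23. Stack: []
LOAD_FAST_LOAD_FAST c,m → push 3,23. Stack: [3, 23]
BINARY_OP + → 3 + 23 = 26. Stack: [26]
LOAD_FAST m → push 23. Stack: [26, 23]
BINARY_OP // → 26 // 23 = 1. Stack: [1]
STORE_FAST x → x=1. Stack: []
LOAD_FAST_LOAD_FAST c,c → push 3,3. Stack: [3, 3]
BINARY_OP * → 3 * 3 = 9. Stack: [9]
LOAD_CONST → push 7. Stack: [9, 7]
BINARY_OP - → 9 - 7 = 2. Stack: [2]
STORE_FAST k → k=2. Stack: []
LOAD_FAST_LOAD_FAST a,c → push 21,3. Stack: [21, 3]
BINARY_OP * → 21 * 3 = 63. Stack: [63]
STORE_FAST m → m=63. Stack: []
LOAD_FAST_LOAD_FAST m,c → push 63,3. Stack: [63, 3]
BINARY_OP * → 63 * 3 = 189. Stack: [189]
LOAD_FAST c → push 3. Stack: [189, 3]
BINARY_OP - → 189 - 3 = 186. Stack: [186]
STORE_FAST m → m=186. Stack: []
LOAD_FAST_LOAD_FAST m,m → push 186,186. Stack: [186, 186]
BINARY_OP // → 186 // 186 = 1. Stack: [1]
LOAD_FAST x → push 1. Stack: [1, 1]
BINARY_OP // → 1 // 1 = 1. Stack: [1]
STORE_FAST v → v=1. Stack: []
LOAD_FAST_LOAD_FAST v,k → push 1,2. Stack: [1, 2]
BINARY_OP * → 1 * 2 = 2. Stack: [2]
RETURN_VALUE → return 2.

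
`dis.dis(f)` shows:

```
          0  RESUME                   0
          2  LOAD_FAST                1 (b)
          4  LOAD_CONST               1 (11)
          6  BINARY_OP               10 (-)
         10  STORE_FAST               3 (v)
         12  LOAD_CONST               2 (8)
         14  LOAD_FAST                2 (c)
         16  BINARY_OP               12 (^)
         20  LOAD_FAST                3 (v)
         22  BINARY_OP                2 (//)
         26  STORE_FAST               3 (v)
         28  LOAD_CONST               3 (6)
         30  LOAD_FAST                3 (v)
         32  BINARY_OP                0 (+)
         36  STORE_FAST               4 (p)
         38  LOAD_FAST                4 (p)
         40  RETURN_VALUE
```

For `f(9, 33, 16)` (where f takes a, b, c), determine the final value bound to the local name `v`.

1

LOAD_FAST b → push 33. Stack: [33]
LOAD_CONST → push 11. Stack: [33, 11]
BINARY_OP - → 33 - 11 = 22. Stack: [22]
STORE_FAST v → v=22. Stack: []
LOAD_CONST → push 8. Stack: [8]
LOAD_FAST c → push 16. Stack: [8, 16]
BINARY_OP ^ → 8 ^ 16 = 24. Stack: [24]
LOAD_FAST v → push 22. Stack: [24, 22]
BINARY_OP // → 24 // 22 = 1. Stack: [1]
STORE_FAST v → v=1. Stack: []
LOAD_CONST → push 6. Stack: [6]
LOAD_FAST v → push 1. Stack: [6, 1]
BINARY_OP + → 6 + 1 = 7. Stack: [7]
STORE_FAST p → p=7. Stack: []
LOAD_FAST p → push 7. Stack: [7]
RETURN_VALUE → return 7.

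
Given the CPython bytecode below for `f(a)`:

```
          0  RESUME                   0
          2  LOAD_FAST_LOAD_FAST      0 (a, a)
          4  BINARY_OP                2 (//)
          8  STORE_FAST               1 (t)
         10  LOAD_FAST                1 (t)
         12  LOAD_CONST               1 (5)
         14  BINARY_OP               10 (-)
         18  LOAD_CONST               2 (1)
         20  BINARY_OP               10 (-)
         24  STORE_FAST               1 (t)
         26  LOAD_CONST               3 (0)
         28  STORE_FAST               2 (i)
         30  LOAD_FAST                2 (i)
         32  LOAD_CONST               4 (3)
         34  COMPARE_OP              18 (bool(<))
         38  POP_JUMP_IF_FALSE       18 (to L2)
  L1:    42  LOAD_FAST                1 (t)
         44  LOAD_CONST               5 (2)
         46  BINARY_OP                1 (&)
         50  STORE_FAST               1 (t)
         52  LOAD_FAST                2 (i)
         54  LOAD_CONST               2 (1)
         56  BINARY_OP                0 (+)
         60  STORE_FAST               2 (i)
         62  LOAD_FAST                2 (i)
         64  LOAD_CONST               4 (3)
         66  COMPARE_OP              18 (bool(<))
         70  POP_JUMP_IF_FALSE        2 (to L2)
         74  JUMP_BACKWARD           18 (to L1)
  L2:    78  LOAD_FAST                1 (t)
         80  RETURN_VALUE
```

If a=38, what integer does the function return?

2

LOAD_FAST_LOAD_FAST a,a → push 38,38. Stack: [38, 38]
BINARY_OP // → 38 // 38 = 1. Stack: [1]
STORE_FAST t → t=1. Stack: []
LOAD_FAST t → push 1. Stack: [1]
LOAD_CONST → push 5. Stack: [1, 5]
BINARY_OP - → 1 - 5 = -4. Stack: [-4]
LOAD_CONST → push 1. Stack: [-4, 1]
BINARY_OP - → -4 - 1 = -5. Stack: [-5]
STORE_FAST t → t=-5. Stack: []
LOAD_CONST → push 0. Stack: [0]
STORE_FAST i → i=0. Stack: []
LOAD_FAST i → push 0. Stack: [0]
LOAD_CONST → push 3. Stack: [0, 3]
COMPARE_OP bool(<) → 0 vs 3 = True. Stack: [True]
POP_JUMP_IF_FALSE → pop True; no jump. Stack: []
LOAD_FAST t → push -5. Stack: [-5]
LOAD_CONST → push 2. Stack: [-5, 2]
BINARY_OP & → -5 & 2 = 2. Stack: [2]
STORE_FAST t → t=2. Stack: []
LOAD_FAST i → push 0. Stack: [0]
LOAD_CONST → push 1. Stack: [0, 1]
BINARY_OP + → 0 + 1 = 1. Stack: [1]
STORE_FAST i → i=1. Stack: []
LOAD_FAST i → push 1. Stack: [1]
LOAD_CONST → push 3. Stack: [1, 3]
COMPARE_OP bool(<) → 1 vs 3 = True. Stack: [True]
POP_JUMP_IF_FALSE → pop True; no jump. Stack: []
LOAD_FAST t → push 2. Stack: [2]
LOAD_CONST → push 2. Stack: [2, 2]
BINARY_OP & → 2 & 2 = 2. Stack: [2]
STORE_FAST t → t=2. Stack: []
LOAD_FAST i → push 1. Stack: [1]
LOAD_CONST → push 1. Stack: [1, 1]
BINARY_OP + → 1 + 1 = 2. Stack: [2]
STORE_FAST i → i=2. Stack: []
LOAD_FAST i → push 2. Stack: [2]
LOAD_CONST → push 3. Stack: [2, 3]
COMPARE_OP bool(<) → 2 vs 3 = True. Stack: [True]
POP_JUMP_IF_FALSE → pop True; no jump. Stack: []
LOAD_FAST t → push 2. Stack: [2]
LOAD_CONST → push 2. Stack: [2, 2]
BINARY_OP & → 2 & 2 = 2. Stack: [2]
STORE_FAST t → t=2. Stack: []
LOAD_FAST i → push 2. Stack: [2]
LOAD_CONST → push 1. Stack: [2, 1]
BINARY_OP + → 2 + 1 = 3. Stack: [3]
STORE_FAST i → i=3. Stack: []
LOAD_FAST i → push 3. Stack: [3]
LOAD_CONST → push 3. Stack: [3, 3]
COMPARE_OP bool(<) → 3 vs 3 = False. Stack: [False]
POP_JUMP_IF_FALSE → pop False; jump. Stack: []
LOAD_FAST t → push 2. Stack: [2]
RETURN_VALUE → return 2.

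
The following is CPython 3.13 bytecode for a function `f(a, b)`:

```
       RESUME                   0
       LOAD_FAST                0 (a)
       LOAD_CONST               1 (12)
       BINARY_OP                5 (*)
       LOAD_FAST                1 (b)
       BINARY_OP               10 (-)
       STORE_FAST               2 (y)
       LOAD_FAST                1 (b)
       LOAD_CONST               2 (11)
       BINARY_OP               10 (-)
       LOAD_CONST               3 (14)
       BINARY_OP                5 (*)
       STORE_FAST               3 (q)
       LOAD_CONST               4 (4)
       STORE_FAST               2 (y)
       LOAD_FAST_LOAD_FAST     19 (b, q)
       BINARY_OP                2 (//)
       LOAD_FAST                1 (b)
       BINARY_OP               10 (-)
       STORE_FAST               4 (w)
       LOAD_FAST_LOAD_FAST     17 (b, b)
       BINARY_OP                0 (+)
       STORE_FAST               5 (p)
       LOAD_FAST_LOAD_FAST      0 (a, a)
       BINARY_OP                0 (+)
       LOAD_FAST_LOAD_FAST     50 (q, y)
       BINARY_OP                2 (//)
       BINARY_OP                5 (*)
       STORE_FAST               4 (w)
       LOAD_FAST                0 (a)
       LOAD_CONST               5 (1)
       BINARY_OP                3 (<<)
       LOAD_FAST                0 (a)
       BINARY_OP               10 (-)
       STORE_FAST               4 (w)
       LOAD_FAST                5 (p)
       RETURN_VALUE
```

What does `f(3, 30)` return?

60

LOAD_FAST a → push 3. Stack: [3]
LOAD_CONST → push 12. Stack: [3, 12]
BINARY_OP * → 3 * 12 = 36. Stack: [36]
LOAD_FAST b → push 30. Stack: [36, 30]
BINARY_OP - → 36 - 30 = 6. Stack: [6]
STORE_FAST y → y=6. Stack: []
LOAD_FAST b → push 30. Stack: [30]
LOAD_CONST → push 11. Stack: [30, 11]
BINARY_OP - → 30 - 11 = 19. Stack: [19]
LOAD_CONST → push 14. Stack: [19, 14]
BINARY_OP * → 19 * 14 = 266. Stack: [266]
STORE_FAST q → q=266. Stack: []
LOAD_CONST → push 4. Stack: [4]
STORE_FAST y → y=4. Stack: []
LOAD_FAST_LOAD_FAST b,q → push 30,266. Stack: [30, 266]
BINARY_OP // → 30 // 266 = 0. Stack: [0]
LOAD_FAST b → push 30. Stack: [0, 30]
BINARY_OP - → 0 - 30 = -30. Stack: [-30]
STORE_FAST w → w=-30. Stack: []
LOAD_FAST_LOAD_FAST b,b → push 30,30. Stack: [30, 30]
BINARY_OP + → 30 + 30 = 60. Stack: [60]
STORE_FAST p → p=60. Stack: []
LOAD_FAST_LOAD_FAST a,a → push 3,3. Stack: [3, 3]
BINARY_OP + → 3 + 3 = 6. Stack: [6]
LOAD_FAST_LOAD_FAST q,y → push 266,4. Stack: [6, 266, 4]
BINARY_OP // → 266 // 4 = 66. Stack: [6, 66]
BINARY_OP * → 6 * 66 = 396. Stack: [396]
STORE_FAST w → w=396. Stack: []
LOAD_FAST a → push 3. Stack: [3]
LOAD_CONST → push 1. Stack: [3, 1]
BINARY_OP << → 3 << 1 = 6. Stack: [6]
LOAD_FAST a → push 3. Stack: [6, 3]
BINARY_OP - → 6 - 3 = 3. Stack: [3]
STORE_FAST w → w=3. Stack: []
LOAD_FAST p → push 60. Stack: [60]
RETURN_VALUE → return 60.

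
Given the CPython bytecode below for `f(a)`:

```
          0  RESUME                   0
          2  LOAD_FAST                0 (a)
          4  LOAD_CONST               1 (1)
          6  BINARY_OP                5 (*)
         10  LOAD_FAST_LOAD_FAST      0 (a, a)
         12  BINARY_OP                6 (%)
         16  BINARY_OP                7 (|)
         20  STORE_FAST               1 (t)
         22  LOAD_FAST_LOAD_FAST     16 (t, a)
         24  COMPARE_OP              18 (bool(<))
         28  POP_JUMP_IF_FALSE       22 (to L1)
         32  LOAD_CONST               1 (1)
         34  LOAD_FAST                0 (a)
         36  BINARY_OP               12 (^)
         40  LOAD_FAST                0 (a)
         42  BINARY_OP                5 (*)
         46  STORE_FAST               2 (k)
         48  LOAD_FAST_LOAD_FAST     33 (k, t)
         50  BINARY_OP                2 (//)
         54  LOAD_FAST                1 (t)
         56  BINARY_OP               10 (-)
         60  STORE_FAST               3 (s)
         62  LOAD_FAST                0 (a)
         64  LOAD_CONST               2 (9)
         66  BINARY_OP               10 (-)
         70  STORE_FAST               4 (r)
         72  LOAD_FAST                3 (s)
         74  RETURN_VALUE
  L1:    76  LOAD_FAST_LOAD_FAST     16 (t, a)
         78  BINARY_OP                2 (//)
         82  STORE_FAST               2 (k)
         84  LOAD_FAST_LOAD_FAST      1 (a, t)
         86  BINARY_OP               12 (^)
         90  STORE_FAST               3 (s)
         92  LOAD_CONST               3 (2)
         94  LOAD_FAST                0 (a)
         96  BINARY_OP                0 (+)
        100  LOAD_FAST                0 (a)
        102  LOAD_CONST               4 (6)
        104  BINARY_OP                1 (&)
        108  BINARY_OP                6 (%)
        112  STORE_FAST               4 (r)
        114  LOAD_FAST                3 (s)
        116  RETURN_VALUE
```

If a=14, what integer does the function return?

LOAD_FAST a → push 14. Stack: [14]
LOAD_CONST → push 1. Stack: [14, 1]
BINARY_OP * → 14 * 1 = 14. Stack: [14]
LOAD_FAST_LOAD_FAST a,a → push 14,14. Stack: [14, 14, 14]
BINARY_OP % → 14 % 14 = 0. Stack: [14, 0]
BINARY_OP | → 14 | 0 = 14. Stack: [14]
STORE_FAST t → t=14. Stack: []
LOAD_FAST_LOAD_FAST t,a → push 14,14. Stack: [14, 14]
COMPARE_OP bool(<) → 14 vs 14 = False. Stack: [False]
POP_JUMP_IF_FALSE → pop False; jump. Stack: []
LOAD_FAST_LOAD_FAST t,a → push 14,14. Stack: [14, 14]
BINARY_OP // → 14 // 14 = 1. Stack: [1]
STORE_FAST k → k=1. Stack: []
LOAD_FAST_LOAD_FAST a,t → push 14,14. Stack: [14, 14]
BINARY_OP ^ → 14 ^ 14 = 0. Stack: [0]
STORE_FAST s → s=0. Stack: []
LOAD_CONST → push 2. Stack: [2]
LOAD_FAST a → push 14. Stack: [2, 14]
BINARY_OP + → 2 + 14 = 16. Stack: [16]
LOAD_FAST a → push 14. Stack: [16, 14]
LOAD_CONST → push 6. Stack: [16, 14, 6]
BINARY_OP & → 14 & 6 = 6. Stack: [16, 6]
BINARY_OP % → 16 % 6 = 4. Stack: [4]
STORE_FAST r → r=4. Stack: []
LOAD_FAST s → push 0. Stack: [0]
RETURN_VALUE → return 0.

0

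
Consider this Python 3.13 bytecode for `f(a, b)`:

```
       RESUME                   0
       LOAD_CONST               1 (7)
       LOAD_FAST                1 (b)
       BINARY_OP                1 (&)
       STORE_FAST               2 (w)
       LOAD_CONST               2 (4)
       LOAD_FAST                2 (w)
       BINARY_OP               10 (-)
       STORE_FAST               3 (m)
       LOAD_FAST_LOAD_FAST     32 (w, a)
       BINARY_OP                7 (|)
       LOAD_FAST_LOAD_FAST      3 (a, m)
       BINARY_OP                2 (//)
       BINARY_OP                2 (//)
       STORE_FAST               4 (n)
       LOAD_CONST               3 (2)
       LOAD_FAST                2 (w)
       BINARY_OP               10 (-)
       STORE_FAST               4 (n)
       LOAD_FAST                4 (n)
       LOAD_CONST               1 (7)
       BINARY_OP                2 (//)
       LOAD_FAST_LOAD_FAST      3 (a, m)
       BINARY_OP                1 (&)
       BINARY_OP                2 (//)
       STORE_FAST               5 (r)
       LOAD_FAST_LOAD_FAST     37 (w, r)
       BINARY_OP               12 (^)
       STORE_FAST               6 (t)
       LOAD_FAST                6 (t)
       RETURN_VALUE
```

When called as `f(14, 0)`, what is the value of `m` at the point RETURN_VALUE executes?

4

LOAD_CONST → push 7. Stack: [7]
LOAD_FAST b → push 0. Stack: [7, 0]
BINARY_OP & → 7 & 0 = 0. Stack: [0]
STORE_FAST w → w=0. Stack: []
LOAD_CONST → push 4. Stack: [4]
LOAD_FAST w → push 0. Stack: [4, 0]
BINARY_OP - → 4 - 0 = 4. Stack: [4]
STORE_FAST m → m=4. Stack: []
LOAD_FAST_LOAD_FAST w,a → push 0,14. Stack: [0, 14]
BINARY_OP | → 0 | 14 = 14. Stack: [14]
LOAD_FAST_LOAD_FAST a,m → push 14,4. Stack: [14, 14, 4]
BINARY_OP // → 14 // 4 = 3. Stack: [14, 3]
BINARY_OP // → 14 // 3 = 4. Stack: [4]
STORE_FAST n → n=4. Stack: []
LOAD_CONST → push 2. Stack: [2]
LOAD_FAST w → push 0. Stack: [2, 0]
BINARY_OP - → 2 - 0 = 2. Stack: [2]
STORE_FAST n → n=2. Stack: []
LOAD_FAST n → push 2. Stack: [2]
LOAD_CONST → push 7. Stack: [2, 7]
BINARY_OP // → 2 // 7 = 0. Stack: [0]
LOAD_FAST_LOAD_FAST a,m → push 14,4. Stack: [0, 14, 4]
BINARY_OP & → 14 & 4 = 4. Stack: [0, 4]
BINARY_OP // → 0 // 4 = 0. Stack: [0]
STORE_FAST r → r=0. Stack: []
LOAD_FAST_LOAD_FAST w,r → push 0,0. Stack: [0, 0]
BINARY_OP ^ → 0 ^ 0 = 0. Stack: [0]
STORE_FAST t → t=0. Stack: []
LOAD_FAST t → push 0. Stack: [0]
RETURN_VALUE → return 0.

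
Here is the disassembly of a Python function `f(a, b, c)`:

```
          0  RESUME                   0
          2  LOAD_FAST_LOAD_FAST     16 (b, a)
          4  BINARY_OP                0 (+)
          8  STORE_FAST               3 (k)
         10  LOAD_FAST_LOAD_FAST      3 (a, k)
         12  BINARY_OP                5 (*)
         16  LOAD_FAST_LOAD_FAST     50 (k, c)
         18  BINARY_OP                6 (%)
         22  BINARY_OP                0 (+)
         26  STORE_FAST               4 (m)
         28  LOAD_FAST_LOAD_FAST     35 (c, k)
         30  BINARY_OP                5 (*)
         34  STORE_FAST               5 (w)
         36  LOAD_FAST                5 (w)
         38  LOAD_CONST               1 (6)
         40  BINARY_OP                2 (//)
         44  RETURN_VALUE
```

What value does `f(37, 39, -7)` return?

LOAD_FAST_LOAD_FAST b,a → push 39,37. Stack: [39, 37]
BINARY_OP + → 39 + 37 = 76. Stack: [76]
STORE_FAST k → k=76. Stack: []
LOAD_FAST_LOAD_FAST a,k → push 37,76. Stack: [37, 76]
BINARY_OP * → 37 * 76 = 2812. Stack: [2812]
LOAD_FAST_LOAD_FAST k,c → push 76,-7. Stack: [2812, 76, -7]
BINARY_OP % → 76 % -7 = -1. Stack: [2812, -1]
BINARY_OP + → 2812 + -1 = 2811. Stack: [2811]
STORE_FAST m → m=2811. Stack: []
LOAD_FAST_LOAD_FAST c,k → push -7,76. Stack: [-7, 76]
BINARY_OP * → -7 * 76 = -532. Stack: [-532]
STORE_FAST w → w=-532. Stack: []
LOAD_FAST w → push -532. Stack: [-532]
LOAD_CONST → push 6. Stack: [-532, 6]
BINARY_OP // → -532 // 6 = -89. Stack: [-89]
RETURN_VALUE → return -89.

-89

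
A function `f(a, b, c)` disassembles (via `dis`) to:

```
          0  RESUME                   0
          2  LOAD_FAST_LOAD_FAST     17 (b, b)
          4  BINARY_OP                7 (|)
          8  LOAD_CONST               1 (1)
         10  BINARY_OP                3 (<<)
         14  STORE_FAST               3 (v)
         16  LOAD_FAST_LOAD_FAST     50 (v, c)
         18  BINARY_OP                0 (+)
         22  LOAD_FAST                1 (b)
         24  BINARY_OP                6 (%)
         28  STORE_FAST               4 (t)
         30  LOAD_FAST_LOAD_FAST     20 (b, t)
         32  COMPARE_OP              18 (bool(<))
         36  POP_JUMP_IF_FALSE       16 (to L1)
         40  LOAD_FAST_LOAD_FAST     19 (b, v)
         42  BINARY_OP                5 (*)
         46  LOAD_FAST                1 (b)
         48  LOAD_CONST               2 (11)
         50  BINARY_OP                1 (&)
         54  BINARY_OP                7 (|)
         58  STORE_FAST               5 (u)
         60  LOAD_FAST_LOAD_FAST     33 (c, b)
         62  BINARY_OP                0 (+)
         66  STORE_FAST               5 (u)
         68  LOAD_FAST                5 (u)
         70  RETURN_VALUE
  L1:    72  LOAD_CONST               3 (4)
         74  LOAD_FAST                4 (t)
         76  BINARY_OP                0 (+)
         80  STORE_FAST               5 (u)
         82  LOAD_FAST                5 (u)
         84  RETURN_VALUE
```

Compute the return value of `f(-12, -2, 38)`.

LOAD_FAST_LOAD_FAST b,b → push -2,-2. Stack: [-2, -2]
BINARY_OP | → -2 | -2 = -2. Stack: [-2]
LOAD_CONST → push 1. Stack: [-2, 1]
BINARY_OP << → -2 << 1 = -4. Stack: [-4]
STORE_FAST v → v=-4. Stack: []
LOAD_FAST_LOAD_FAST v,c → push -4,38. Stack: [-4, 38]
BINARY_OP + → -4 + 38 = 34. Stack: [34]
LOAD_FAST b → push -2. Stack: [34, -2]
BINARY_OP % → 34 % -2 = 0. Stack: [0]
STORE_FAST t → t=0. Stack: []
LOAD_FAST_LOAD_FAST b,t → push -2,0. Stack: [-2, 0]
COMPARE_OP bool(<) → -2 vs 0 = True. Stack: [True]
POP_JUMP_IF_FALSE → pop True; no jump. Stack: []
LOAD_FAST_LOAD_FAST b,v → push -2,-4. Stack: [-2, -4]
BINARY_OP * → -2 * -4 = 8. Stack: [8]
LOAD_FAST b → push -2. Stack: [8, -2]
LOAD_CONST → push 11. Stack: [8, -2, 11]
BINARY_OP & → -2 & 11 = 10. Stack: [8, 10]
BINARY_OP | → 8 | 10 = 10. Stack: [10]
STORE_FAST u → u=10. Stack: []
LOAD_FAST_LOAD_FAST c,b → push 38,-2. Stack: [38, -2]
BINARY_OP + → 38 + -2 = 36. Stack: [36]
STORE_FAST u → u=36. Stack: []
LOAD_FAST u → push 36. Stack: [36]
RETURN_VALUE → return 36.

36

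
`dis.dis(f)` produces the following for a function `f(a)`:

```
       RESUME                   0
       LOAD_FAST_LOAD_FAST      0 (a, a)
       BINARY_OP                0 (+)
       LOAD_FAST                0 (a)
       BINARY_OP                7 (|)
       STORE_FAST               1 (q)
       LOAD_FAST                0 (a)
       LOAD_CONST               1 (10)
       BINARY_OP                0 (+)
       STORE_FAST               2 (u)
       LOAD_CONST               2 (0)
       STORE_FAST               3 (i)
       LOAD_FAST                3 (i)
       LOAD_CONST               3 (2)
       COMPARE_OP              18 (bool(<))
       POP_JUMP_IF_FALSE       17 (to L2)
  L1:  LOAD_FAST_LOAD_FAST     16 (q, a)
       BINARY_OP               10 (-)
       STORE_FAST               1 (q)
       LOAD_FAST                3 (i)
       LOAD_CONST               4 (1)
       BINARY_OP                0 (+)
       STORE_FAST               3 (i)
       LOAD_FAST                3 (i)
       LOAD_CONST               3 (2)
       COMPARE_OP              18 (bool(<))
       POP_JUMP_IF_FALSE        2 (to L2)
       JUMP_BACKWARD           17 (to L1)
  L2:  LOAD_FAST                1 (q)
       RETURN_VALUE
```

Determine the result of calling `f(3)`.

1

LOAD_FAST_LOAD_FAST a,a → push 3,3. Stack: [3, 3]
BINARY_OP + → 3 + 3 = 6. Stack: [6]
LOAD_FAST a → push 3. Stack: [6, 3]
BINARY_OP | → 6 | 3 = 7. Stack: [7]
STORE_FAST q → q=7. Stack: []
LOAD_FAST a → push 3. Stack: [3]
LOAD_CONST → push 10. Stack: [3, 10]
BINARY_OP + → 3 + 10 = 13. Stack: [13]
STORE_FAST u → u=13. Stack: []
LOAD_CONST → push 0. Stack: [0]
STORE_FAST i → i=0. Stack: []
LOAD_FAST i → push 0. Stack: [0]
LOAD_CONST → push 2. Stack: [0, 2]
COMPARE_OP bool(<) → 0 vs 2 = True. Stack: [True]
POP_JUMP_IF_FALSE → pop True; no jump. Stack: []
LOAD_FAST_LOAD_FAST q,a → push 7,3. Stack: [7, 3]
BINARY_OP - → 7 - 3 = 4. Stack: [4]
STORE_FAST q → q=4. Stack: []
LOAD_FAST i → push 0. Stack: [0]
LOAD_CONST → push 1. Stack: [0, 1]
BINARY_OP + → 0 + 1 = 1. Stack: [1]
STORE_FAST i → i=1. Stack: []
LOAD_FAST i → push 1. Stack: [1]
LOAD_CONST → push 2. Stack: [1, 2]
COMPARE_OP bool(<) → 1 vs 2 = True. Stack: [True]
POP_JUMP_IF_FALSE → pop True; no jump. Stack: []
LOAD_FAST_LOAD_FAST q,a → push 4,3. Stack: [4, 3]
BINARY_OP - → 4 - 3 = 1. Stack: [1]
STORE_FAST q → q=1. Stack: []
LOAD_FAST i → push 1. Stack: [1]
LOAD_CONST → push 1. Stack: [1, 1]
BINARY_OP + → 1 + 1 = 2. Stack: [2]
STORE_FAST i → i=2. Stack: []
LOAD_FAST i → push 2. Stack: [2]
LOAD_CONST → push 2. Stack: [2, 2]
COMPARE_OP bool(<) → 2 vs 2 = False. Stack: [False]
POP_JUMP_IF_FALSE → pop False; jump. Stack: []
LOAD_FAST q → push 1. Stack: [1]
RETURN_VALUE → return 1.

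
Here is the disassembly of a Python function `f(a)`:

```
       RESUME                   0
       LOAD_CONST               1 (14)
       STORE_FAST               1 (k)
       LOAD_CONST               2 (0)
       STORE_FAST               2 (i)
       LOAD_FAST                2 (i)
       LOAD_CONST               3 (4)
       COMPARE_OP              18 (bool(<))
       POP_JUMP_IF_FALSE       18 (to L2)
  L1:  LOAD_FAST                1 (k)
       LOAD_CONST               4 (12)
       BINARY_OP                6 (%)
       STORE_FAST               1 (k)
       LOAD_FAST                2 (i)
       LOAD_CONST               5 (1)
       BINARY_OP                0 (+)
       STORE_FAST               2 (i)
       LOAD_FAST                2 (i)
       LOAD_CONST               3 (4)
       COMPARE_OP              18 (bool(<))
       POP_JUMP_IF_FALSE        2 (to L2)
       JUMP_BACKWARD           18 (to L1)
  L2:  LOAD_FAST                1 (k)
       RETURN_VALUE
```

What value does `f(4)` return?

2

LOAD_CONST → push 14. Stack: [14]
STORE_FAST k → k=14. Stack: []
LOAD_CONST → push 0. Stack: [0]
STORE_FAST i → i=0. Stack: []
LOAD_FAST i → push 0. Stack: [0]
LOAD_CONST → push 4. Stack: [0, 4]
COMPARE_OP bool(<) → 0 vs 4 = True. Stack: [True]
POP_JUMP_IF_FALSE → pop True; no jump. Stack: []
LOAD_FAST k → push 14. Stack: [14]
LOAD_CONST → push 12. Stack: [14, 12]
BINARY_OP % → 14 % 12 = 2. Stack: [2]
STORE_FAST k → k=2. Stack: []
LOAD_FAST i → push 0. Stack: [0]
LOAD_CONST → push 1. Stack: [0, 1]
BINARY_OP + → 0 + 1 = 1. Stack: [1]
STORE_FAST i → i=1. Stack: []
LOAD_FAST i → push 1. Stack: [1]
LOAD_CONST → push 4. Stack: [1, 4]
COMPARE_OP bool(<) → 1 vs 4 = True. Stack: [True]
POP_JUMP_IF_FALSE → pop True; no jump. Stack: []
LOAD_FAST k → push 2. Stack: [2]
LOAD_CONST → push 12. Stack: [2, 12]
BINARY_OP % → 2 % 12 = 2. Stack: [2]
STORE_FAST k → k=2. Stack: []
LOAD_FAST i → push 1. Stack: [1]
LOAD_CONST → push 1. Stack: [1, 1]
BINARY_OP + → 1 + 1 = 2. Stack: [2]
STORE_FAST i → i=2. Stack: []
LOAD_FAST i → push 2. Stack: [2]
LOAD_CONST → push 4. Stack: [2, 4]
COMPARE_OP bool(<) → 2 vs 4 = True. Stack: [True]
POP_JUMP_IF_FALSE → pop True; no jump. Stack: []
LOAD_FAST k → push 2. Stack: [2]
LOAD_CONST → push 12. Stack: [2, 12]
BINARY_OP % → 2 % 12 = 2. Stack: [2]
STORE_FAST k → k=2. Stack: []
LOAD_FAST i → push 2. Stack: [2]
LOAD_CONST → push 1. Stack: [2, 1]
BINARY_OP + → 2 + 1 = 3. Stack: [3]
STORE_FAST i → i=3. Stack: []
LOAD_FAST i → push 3. Stack: [3]
LOAD_CONST → push 4. Stack: [3, 4]
COMPARE_OP bool(<) → 3 vs 4 = True. Stack: [True]
POP_JUMP_IF_FALSE → pop True; no jump. Stack: []
LOAD_FAST k → push 2. Stack: [2]
LOAD_CONST → push 12. Stack: [2, 12]
BINARY_OP % → 2 % 12 = 2. Stack: [2]
STORE_FAST k → k=2. Stack: []
LOAD_FAST i → push 3. Stack: [3]
LOAD_CONST → push 1. Stack: [3, 1]
BINARY_OP + → 3 + 1 = 4. Stack: [4]
STORE_FAST i → i=4. Stack: []
LOAD_FAST i → push 4. Stack: [4]
LOAD_CONST → push 4. Stack: [4, 4]
COMPARE_OP bool(<) → 4 vs 4 = False. Stack: [False]
POP_JUMP_IF_FALSE → pop False; jump. Stack: []
LOAD_FAST k → push 2. Stack: [2]
RETURN_VALUE → return 2.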